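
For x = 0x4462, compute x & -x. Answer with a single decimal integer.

x = 100010001100010 = 17506
-x (two's complement) = …011101110011110
AND   = 000000000000010 = 2
(x & -x isolates the lowest set bit of x.)

2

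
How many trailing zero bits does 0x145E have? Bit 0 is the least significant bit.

0x145E = 1010001011110
Trailing zeros: 1, so the lowest set bit is bit 1 (value 2).

1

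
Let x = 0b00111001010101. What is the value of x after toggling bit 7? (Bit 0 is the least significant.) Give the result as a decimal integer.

3797

x = 00111001010101
bit 7 is currently 0; toggle it via x ^ (1 << 7) = x ^ 128
→ 00111011010101 = 3797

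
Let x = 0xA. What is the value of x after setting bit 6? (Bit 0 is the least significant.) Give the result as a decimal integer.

x = 0000001010
bit 6 is currently 0; set it via x | (1 << 6) = x | 64
→ 0001001010 = 74

74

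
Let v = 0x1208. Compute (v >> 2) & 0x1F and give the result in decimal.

v = 001001000001000
Shift right by 2: 0010010000010
Mask low 5 bits: 00010 = 2

2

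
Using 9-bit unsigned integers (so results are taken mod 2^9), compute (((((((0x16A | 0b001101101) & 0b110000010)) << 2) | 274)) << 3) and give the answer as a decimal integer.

0x16A = 101101010
0b001101101 = 001101101
→ | → 101101111 = 367
0b110000010 = 110000010
→ & → 100000010 = 258
→ << 2 (mod 2^9) → 000001000 = 8
274 = 100010010
→ | → 100011010 = 282
→ << 3 (mod 2^9) → 011010000 = 208

208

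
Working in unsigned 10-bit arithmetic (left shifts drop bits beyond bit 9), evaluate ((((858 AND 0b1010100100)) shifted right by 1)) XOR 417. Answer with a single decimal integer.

858 = 1101011010
0b1010100100 = 1010100100
→ AND → 1000000000 = 512
→ shifted right by 1 → 0100000000 = 256
417 = 0110100001
→ XOR → 0010100001 = 161

161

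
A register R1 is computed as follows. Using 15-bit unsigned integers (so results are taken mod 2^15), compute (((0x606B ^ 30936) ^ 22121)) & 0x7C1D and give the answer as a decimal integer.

19480

0x606B = 110000001101011
30936 = 111100011011000
→ ^ → 001100010110011 = 6323
22121 = 101011001101001
→ ^ → 100111011011010 = 20186
0x7C1D = 111110000011101
→ & → 100110000011000 = 19480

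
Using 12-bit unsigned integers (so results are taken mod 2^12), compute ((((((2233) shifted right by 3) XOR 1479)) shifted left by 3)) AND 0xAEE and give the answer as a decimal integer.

2233 = 100010111001
→ shifted right by 3 → 000100010111 = 279
1479 = 010111000111
→ XOR → 010011010000 = 1232
→ shifted left by 3 (mod 2^12) → 011010000000 = 1664
0xAEE = 101011101110
→ AND → 001010000000 = 640

640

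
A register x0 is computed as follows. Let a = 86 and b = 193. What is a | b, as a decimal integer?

86 = 01010110
193 = 11000001
 OR → 11010111 = 215

215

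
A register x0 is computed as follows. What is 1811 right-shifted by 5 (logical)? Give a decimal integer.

56

1811 = 11100010011
shift right by 5 → 00000111000 = 56
(equivalently, floor(1811 / 32))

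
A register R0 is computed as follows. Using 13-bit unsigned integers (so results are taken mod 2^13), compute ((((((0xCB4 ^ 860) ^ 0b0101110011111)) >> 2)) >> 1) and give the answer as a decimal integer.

142

0xCB4 = 0110010110100
860 = 0001101011100
→ ^ → 0111111101000 = 4072
0b0101110011111 = 0101110011111
→ ^ → 0010001110111 = 1143
→ >> 2 → 0000100011101 = 285
→ >> 1 → 0000010001110 = 142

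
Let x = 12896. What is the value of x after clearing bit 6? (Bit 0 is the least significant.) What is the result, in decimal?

x = 11001001100000
bit 6 is currently 1; clear it via x & ~(1 << 6) = x & ~64
→ 11001000100000 = 12832

12832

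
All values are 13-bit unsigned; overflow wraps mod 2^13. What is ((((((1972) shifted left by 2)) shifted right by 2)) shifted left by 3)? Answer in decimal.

1972 = 0011110110100
→ shifted left by 2 (mod 2^13) → 1111011010000 = 7888
→ shifted right by 2 → 0011110110100 = 1972
→ shifted left by 3 (mod 2^13) → 1110110100000 = 7584

7584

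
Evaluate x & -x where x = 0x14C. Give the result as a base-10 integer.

x = 101001100 = 332
-x (two's complement) = …010110100
AND   = 000000100 = 4
(x & -x isolates the lowest set bit of x.)

4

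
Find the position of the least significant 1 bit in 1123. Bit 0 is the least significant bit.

1123 = 10001100011
Trailing zeros: 0, so the lowest set bit is bit 0 (value 1).

0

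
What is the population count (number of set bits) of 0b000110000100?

n = 110000100
Count the 1s: 1 + 1 + 1 = 3

3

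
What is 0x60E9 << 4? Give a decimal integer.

0x60E9 = 0000110000011101001
shift left by 4 → 1100000111010010000 = 396944
(equivalently, 24809 × 2^4 = 24809 × 16)

396944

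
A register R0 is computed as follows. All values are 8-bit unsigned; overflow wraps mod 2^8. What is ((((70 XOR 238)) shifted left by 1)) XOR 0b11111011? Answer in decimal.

70 = 01000110
238 = 11101110
→ XOR → 10101000 = 168
→ shifted left by 1 (mod 2^8) → 01010000 = 80
0b11111011 = 11111011
→ XOR → 10101011 = 171

171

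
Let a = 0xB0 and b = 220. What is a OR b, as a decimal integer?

0xB0 = 10110000
220 = 11011100
 OR → 11111100 = 252

252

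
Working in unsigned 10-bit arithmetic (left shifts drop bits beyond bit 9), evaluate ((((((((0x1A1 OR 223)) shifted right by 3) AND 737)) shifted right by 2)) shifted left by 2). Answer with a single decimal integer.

32

0x1A1 = 0110100001
223 = 0011011111
→ OR → 0111111111 = 511
→ shifted right by 3 → 0000111111 = 63
737 = 1011100001
→ AND → 0000100001 = 33
→ shifted right by 2 → 0000001000 = 8
→ shifted left by 2 (mod 2^10) → 0000100000 = 32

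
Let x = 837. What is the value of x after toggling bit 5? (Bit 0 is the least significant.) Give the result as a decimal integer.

869

x = 1101000101
bit 5 is currently 0; toggle it via x ^ (1 << 5) = x ^ 32
→ 1101100101 = 869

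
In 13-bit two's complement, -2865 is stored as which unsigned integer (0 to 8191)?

2865 in 13 bits: 0101100110001
Invert: 1010011001110
Add 1:  1010011001111 = 5327
(Check: 2^13 - 2865 = 8192 - 2865 = 5327.)

5327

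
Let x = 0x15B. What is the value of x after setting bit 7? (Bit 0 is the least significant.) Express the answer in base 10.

475

x = 0000101011011
bit 7 is currently 0; set it via x | (1 << 7) = x | 128
→ 0000111011011 = 475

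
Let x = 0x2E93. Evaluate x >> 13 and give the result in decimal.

0x2E93 = 10111010010011
shift right by 13 → 00000000000001 = 1
(equivalently, floor(11923 / 8192))

1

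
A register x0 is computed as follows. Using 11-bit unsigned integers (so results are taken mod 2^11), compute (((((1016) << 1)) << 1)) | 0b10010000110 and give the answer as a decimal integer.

2022

1016 = 01111111000
→ << 1 (mod 2^11) → 11111110000 = 2032
→ << 1 (mod 2^11) → 11111100000 = 2016
0b10010000110 = 10010000110
→ | → 11111100110 = 2022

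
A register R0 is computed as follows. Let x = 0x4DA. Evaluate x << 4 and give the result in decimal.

19872

0x4DA = 000010011011010
shift left by 4 → 100110110100000 = 19872
(equivalently, 1242 × 2^4 = 1242 × 16)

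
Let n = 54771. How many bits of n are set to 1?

54771 = 1101010111110011
Count the 1s: 1 + 1 + 1 + 1 + 1 + 1 + 1 + 1 + 1 + 1 + 1 = 11

11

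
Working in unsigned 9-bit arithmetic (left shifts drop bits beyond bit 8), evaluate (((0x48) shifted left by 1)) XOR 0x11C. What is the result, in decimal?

396

0x48 = 001001000
→ shifted left by 1 (mod 2^9) → 010010000 = 144
0x11C = 100011100
→ XOR → 110001100 = 396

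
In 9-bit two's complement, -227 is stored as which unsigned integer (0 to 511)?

285

227 in 9 bits: 011100011
Invert: 100011100
Add 1:  100011101 = 285
(Check: 2^9 - 227 = 512 - 227 = 285.)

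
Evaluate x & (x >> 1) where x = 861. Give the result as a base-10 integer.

268

x = 1101011101 = 861
x>>1 = 0110101110
AND  = 0100001100 = 268
(x & (x >> 1) has a 1 wherever x has two consecutive 1 bits.)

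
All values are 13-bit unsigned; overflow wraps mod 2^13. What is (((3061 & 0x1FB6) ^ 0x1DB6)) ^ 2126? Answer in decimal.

3061 = 0101111110101
0x1FB6 = 1111110110110
→ & → 0101110110100 = 2996
0x1DB6 = 1110110110110
→ ^ → 1011000000010 = 5634
2126 = 0100001001110
→ ^ → 1111001001100 = 7756

7756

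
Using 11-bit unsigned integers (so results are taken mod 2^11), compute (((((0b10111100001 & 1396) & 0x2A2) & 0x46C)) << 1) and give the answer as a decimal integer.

0b10111100001 = 10111100001
1396 = 10101110100
→ & → 10101100000 = 1376
0x2A2 = 01010100010
→ & → 00000100000 = 32
0x46C = 10001101100
→ & → 00000100000 = 32
→ << 1 (mod 2^11) → 00001000000 = 64

64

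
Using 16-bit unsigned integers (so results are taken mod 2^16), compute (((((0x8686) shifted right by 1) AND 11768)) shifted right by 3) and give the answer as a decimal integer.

0x8686 = 1000011010000110
→ shifted right by 1 → 0100001101000011 = 17219
11768 = 0010110111111000
→ AND → 0000000101000000 = 320
→ shifted right by 3 → 0000000000101000 = 40

40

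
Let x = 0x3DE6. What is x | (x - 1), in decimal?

15847

x = 11110111100110 = 15846
x - 1 = 11110111100101
OR    = 11110111100111 = 15847
(x | (x - 1) sets all bits below the lowest set bit.)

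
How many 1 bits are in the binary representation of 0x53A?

0x53A = 10100111010
Count the 1s: 1 + 1 + 1 + 1 + 1 + 1 = 6

6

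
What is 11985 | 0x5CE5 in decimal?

11985 = 010111011010001
0x5CE5 = 101110011100101
 OR → 111111011110101 = 32501

32501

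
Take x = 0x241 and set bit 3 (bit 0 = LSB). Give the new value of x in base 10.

585

x = 1001000001
bit 3 is currently 0; set it via x | (1 << 3) = x | 8
→ 1001001001 = 585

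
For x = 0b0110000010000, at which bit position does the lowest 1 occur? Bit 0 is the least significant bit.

4

0b0110000010000 = 110000010000
Trailing zeros: 4, so the lowest set bit is bit 4 (value 16).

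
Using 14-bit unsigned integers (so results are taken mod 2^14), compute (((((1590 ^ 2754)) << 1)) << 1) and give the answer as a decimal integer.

13264

1590 = 00011000110110
2754 = 00101011000010
→ ^ → 00110011110100 = 3316
→ << 1 (mod 2^14) → 01100111101000 = 6632
→ << 1 (mod 2^14) → 11001111010000 = 13264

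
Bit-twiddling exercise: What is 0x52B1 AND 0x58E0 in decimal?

20640

0x52B1 = 101001010110001
0x58E0 = 101100011100000
AND → 101000010100000 = 20640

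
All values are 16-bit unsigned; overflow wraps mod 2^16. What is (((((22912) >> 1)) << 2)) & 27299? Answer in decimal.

22912 = 0101100110000000
→ >> 1 → 0010110011000000 = 11456
→ << 2 (mod 2^16) → 1011001100000000 = 45824
27299 = 0110101010100011
→ & → 0010001000000000 = 8704

8704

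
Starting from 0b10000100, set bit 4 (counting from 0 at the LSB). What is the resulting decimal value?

148

x = 10000100
bit 4 is currently 0; set it via x | (1 << 4) = x | 16
→ 10010100 = 148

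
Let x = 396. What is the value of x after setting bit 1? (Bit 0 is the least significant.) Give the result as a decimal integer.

398

x = 0110001100
bit 1 is currently 0; set it via x | (1 << 1) = x | 2
→ 0110001110 = 398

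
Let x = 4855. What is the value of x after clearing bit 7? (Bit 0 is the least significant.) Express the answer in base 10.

4727

x = 1001011110111
bit 7 is currently 1; clear it via x & ~(1 << 7) = x & ~128
→ 1001001110111 = 4727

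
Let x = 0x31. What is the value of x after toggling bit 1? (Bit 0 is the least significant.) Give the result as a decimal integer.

x = 00110001
bit 1 is currently 0; toggle it via x ^ (1 << 1) = x ^ 2
→ 00110011 = 51

51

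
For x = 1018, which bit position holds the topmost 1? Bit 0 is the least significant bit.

9

1018 = 1111111010
The topmost 1 is at position 9 (since 2^9 = 512 ≤ 1018 < 1024).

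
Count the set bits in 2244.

2244 = 100011000100
Count the 1s: 1 + 1 + 1 + 1 = 4

4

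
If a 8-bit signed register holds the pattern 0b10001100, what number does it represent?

-116

pattern = 10001100 (MSB is 1 ⇒ negative)
Invert: 01110011, add 1 → 01110100 = 116, so the value is -116.
(Equivalently: 140 - 2^8 = 140 - 256 = -116.)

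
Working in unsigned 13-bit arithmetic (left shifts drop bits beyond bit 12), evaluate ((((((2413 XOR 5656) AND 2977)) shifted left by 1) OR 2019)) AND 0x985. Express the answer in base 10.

2413 = 0100101101101
5656 = 1011000011000
→ XOR → 1111101110101 = 8053
2977 = 0101110100001
→ AND → 0101100100001 = 2849
→ shifted left by 1 (mod 2^13) → 1011001000010 = 5698
2019 = 0011111100011
→ OR → 1011111100011 = 6115
0x985 = 0100110000101
→ AND → 0000110000001 = 385

385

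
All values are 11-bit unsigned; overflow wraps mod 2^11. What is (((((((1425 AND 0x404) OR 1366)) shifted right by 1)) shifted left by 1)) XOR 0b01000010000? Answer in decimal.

1425 = 10110010001
0x404 = 10000000100
→ AND → 10000000000 = 1024
1366 = 10101010110
→ OR → 10101010110 = 1366
→ shifted right by 1 → 01010101011 = 683
→ shifted left by 1 (mod 2^11) → 10101010110 = 1366
0b01000010000 = 01000010000
→ XOR → 11101000110 = 1862

1862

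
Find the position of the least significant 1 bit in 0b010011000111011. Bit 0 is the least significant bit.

0b010011000111011 = 10011000111011
Trailing zeros: 0, so the lowest set bit is bit 0 (value 1).

0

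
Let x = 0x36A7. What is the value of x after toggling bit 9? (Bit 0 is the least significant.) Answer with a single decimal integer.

x = 11011010100111
bit 9 is currently 1; toggle it via x ^ (1 << 9) = x ^ 512
→ 11010010100111 = 13479

13479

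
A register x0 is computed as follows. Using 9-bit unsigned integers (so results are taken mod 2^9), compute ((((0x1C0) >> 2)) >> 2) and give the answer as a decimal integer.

28

0x1C0 = 111000000
→ >> 2 → 001110000 = 112
→ >> 2 → 000011100 = 28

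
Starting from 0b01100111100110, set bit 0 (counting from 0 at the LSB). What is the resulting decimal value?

6631

x = 01100111100110
bit 0 is currently 0; set it via x | (1 << 0) = x | 1
→ 01100111100111 = 6631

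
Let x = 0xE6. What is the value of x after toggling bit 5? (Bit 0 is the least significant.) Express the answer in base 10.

x = 11100110
bit 5 is currently 1; toggle it via x ^ (1 << 5) = x ^ 32
→ 11000110 = 198

198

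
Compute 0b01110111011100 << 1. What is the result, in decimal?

x = 01110111011100
shift left by 1 → 11101110111000 = 15288
(equivalently, 7644 × 2^1 = 7644 × 2)

15288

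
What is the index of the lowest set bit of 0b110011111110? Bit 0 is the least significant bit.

0b110011111110 = 110011111110
Trailing zeros: 1, so the lowest set bit is bit 1 (value 2).

1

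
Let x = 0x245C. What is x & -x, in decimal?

4

x = 10010001011100 = 9308
-x (two's complement) = …01101110100100
AND   = 00000000000100 = 4
(x & -x isolates the lowest set bit of x.)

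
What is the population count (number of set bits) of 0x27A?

6

0x27A = 1001111010
Count the 1s: 1 + 1 + 1 + 1 + 1 + 1 = 6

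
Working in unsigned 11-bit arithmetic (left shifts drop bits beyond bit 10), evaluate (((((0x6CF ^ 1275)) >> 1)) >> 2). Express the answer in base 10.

70

0x6CF = 11011001111
1275 = 10011111011
→ ^ → 01000110100 = 564
→ >> 1 → 00100011010 = 282
→ >> 2 → 00001000110 = 70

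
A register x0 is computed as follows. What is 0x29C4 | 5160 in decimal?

15852

0x29C4 = 10100111000100
5160 = 01010000101000
 OR → 11110111101100 = 15852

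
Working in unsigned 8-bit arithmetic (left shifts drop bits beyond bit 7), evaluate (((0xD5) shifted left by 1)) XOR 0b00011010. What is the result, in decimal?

176

0xD5 = 11010101
→ shifted left by 1 (mod 2^8) → 10101010 = 170
0b00011010 = 00011010
→ XOR → 10110000 = 176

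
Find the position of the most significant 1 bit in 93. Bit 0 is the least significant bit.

93 = 1011101
The topmost 1 is at position 6 (since 2^6 = 64 ≤ 93 < 128).

6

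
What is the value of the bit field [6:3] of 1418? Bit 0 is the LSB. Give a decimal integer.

1

v = 0010110001010
Shift right by 3: 0010110001
Mask low 4 bits: 0001 = 1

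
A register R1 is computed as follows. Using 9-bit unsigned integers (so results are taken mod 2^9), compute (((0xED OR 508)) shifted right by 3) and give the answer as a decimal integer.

63

0xED = 011101101
508 = 111111100
→ OR → 111111101 = 509
→ shifted right by 3 → 000111111 = 63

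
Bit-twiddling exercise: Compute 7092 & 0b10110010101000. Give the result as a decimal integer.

7092 = 01101110110100
b = 10110010101000
AND → 00100010100000 = 2208

2208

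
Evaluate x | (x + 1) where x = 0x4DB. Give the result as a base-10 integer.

1247

x = 10011011011 = 1243
x + 1 = 10011011100
OR    = 10011011111 = 1247
(x | (x + 1) sets the lowest cleared bit.)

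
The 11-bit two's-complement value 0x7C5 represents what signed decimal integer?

-59

pattern = 11111000101 (MSB is 1 ⇒ negative)
Invert: 00000111010, add 1 → 00000111011 = 59, so the value is -59.
(Equivalently: 1989 - 2^11 = 1989 - 2048 = -59.)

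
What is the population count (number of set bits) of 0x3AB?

7

0x3AB = 1110101011
Count the 1s: 1 + 1 + 1 + 1 + 1 + 1 + 1 = 7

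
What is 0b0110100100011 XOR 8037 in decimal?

4678

a = 0110100100011
8037 = 1111101100101
XOR → 1001001000110 = 4678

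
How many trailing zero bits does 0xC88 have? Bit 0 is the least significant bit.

3

0xC88 = 110010001000
Trailing zeros: 3, so the lowest set bit is bit 3 (value 8).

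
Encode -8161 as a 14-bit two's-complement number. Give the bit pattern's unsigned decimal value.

8223

8161 in 14 bits: 01111111100001
Invert: 10000000011110
Add 1:  10000000011111 = 8223
(Check: 2^14 - 8161 = 16384 - 8161 = 8223.)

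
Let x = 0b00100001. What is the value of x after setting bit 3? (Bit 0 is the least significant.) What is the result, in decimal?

x = 00100001
bit 3 is currently 0; set it via x | (1 << 3) = x | 8
→ 00101001 = 41

41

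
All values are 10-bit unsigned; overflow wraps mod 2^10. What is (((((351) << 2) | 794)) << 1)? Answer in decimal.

351 = 0101011111
→ << 2 (mod 2^10) → 0101111100 = 380
794 = 1100011010
→ | → 1101111110 = 894
→ << 1 (mod 2^10) → 1011111100 = 764

764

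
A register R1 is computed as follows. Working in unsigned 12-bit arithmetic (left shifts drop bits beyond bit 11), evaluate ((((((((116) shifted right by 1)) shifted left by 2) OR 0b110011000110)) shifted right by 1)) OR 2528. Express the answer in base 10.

116 = 000001110100
→ shifted right by 1 → 000000111010 = 58
→ shifted left by 2 (mod 2^12) → 000011101000 = 232
0b110011000110 = 110011000110
→ OR → 110011101110 = 3310
→ shifted right by 1 → 011001110111 = 1655
2528 = 100111100000
→ OR → 111111110111 = 4087

4087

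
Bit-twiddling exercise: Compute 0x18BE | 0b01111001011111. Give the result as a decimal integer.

0x18BE = 1100010111110
b = 1111001011111
 OR → 1111011111111 = 7935

7935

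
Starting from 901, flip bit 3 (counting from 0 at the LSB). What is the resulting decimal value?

x = 001110000101
bit 3 is currently 0; toggle it via x ^ (1 << 3) = x ^ 8
→ 001110001101 = 909

909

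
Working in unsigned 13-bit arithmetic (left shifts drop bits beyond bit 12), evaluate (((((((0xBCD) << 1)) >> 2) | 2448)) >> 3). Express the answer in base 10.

0xBCD = 0101111001101
→ << 1 (mod 2^13) → 1011110011010 = 6042
→ >> 2 → 0010111100110 = 1510
2448 = 0100110010000
→ | → 0110111110110 = 3574
→ >> 3 → 0000110111110 = 446

446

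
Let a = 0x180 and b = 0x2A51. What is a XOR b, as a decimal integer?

0x180 = 00000110000000
0x2A51 = 10101001010001
XOR → 10101111010001 = 11217

11217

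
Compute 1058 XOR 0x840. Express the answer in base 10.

3170

1058 = 010000100010
0x840 = 100001000000
XOR → 110001100010 = 3170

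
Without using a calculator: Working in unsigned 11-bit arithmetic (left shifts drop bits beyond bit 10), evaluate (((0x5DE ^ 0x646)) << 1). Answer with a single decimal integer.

1840

0x5DE = 10111011110
0x646 = 11001000110
→ ^ → 01110011000 = 920
→ << 1 (mod 2^11) → 11100110000 = 1840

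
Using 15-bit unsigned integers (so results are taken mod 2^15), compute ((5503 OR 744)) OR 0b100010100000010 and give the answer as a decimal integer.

22527

5503 = 001010101111111
744 = 000001011101000
→ OR → 001011111111111 = 6143
0b100010100000010 = 100010100000010
→ OR → 101011111111111 = 22527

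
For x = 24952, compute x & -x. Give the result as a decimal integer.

x = 110000101111000 = 24952
-x (two's complement) = …001111010001000
AND   = 000000000001000 = 8
(x & -x isolates the lowest set bit of x.)

8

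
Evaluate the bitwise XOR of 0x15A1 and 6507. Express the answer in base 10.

0x15A1 = 1010110100001
6507 = 1100101101011
XOR → 0110011001010 = 3274

3274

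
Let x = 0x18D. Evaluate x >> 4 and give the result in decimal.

0x18D = 110001101
shift right by 4 → 000011000 = 24
(equivalently, floor(397 / 16))

24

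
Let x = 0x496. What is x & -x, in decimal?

2

x = 10010010110 = 1174
-x (two's complement) = …01101101010
AND   = 00000000010 = 2
(x & -x isolates the lowest set bit of x.)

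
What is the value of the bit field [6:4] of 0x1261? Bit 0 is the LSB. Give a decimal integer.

v = 01001001100001
Shift right by 4: 0100100110
Mask low 3 bits: 110 = 6

6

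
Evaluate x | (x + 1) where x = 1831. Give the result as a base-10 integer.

x = 11100100111 = 1831
x + 1 = 11100101000
OR    = 11100101111 = 1839
(x | (x + 1) sets the lowest cleared bit.)

1839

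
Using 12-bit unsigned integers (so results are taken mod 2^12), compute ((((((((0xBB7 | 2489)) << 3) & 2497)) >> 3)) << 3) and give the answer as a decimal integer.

2496

0xBB7 = 101110110111
2489 = 100110111001
→ | → 101110111111 = 3007
→ << 3 (mod 2^12) → 110111111000 = 3576
2497 = 100111000001
→ & → 100111000000 = 2496
→ >> 3 → 000100111000 = 312
→ << 3 (mod 2^12) → 100111000000 = 2496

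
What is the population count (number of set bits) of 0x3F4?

7

0x3F4 = 1111110100
Count the 1s: 1 + 1 + 1 + 1 + 1 + 1 + 1 = 7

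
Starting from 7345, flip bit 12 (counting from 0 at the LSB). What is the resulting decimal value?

x = 1110010110001
bit 12 is currently 1; toggle it via x ^ (1 << 12) = x ^ 4096
→ 0110010110001 = 3249

3249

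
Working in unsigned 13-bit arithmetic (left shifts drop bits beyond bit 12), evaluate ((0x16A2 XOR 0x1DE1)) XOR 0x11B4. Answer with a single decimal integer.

6903

0x16A2 = 1011010100010
0x1DE1 = 1110111100001
→ XOR → 0101101000011 = 2883
0x11B4 = 1000110110100
→ XOR → 1101011110111 = 6903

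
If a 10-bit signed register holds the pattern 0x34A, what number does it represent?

pattern = 1101001010 (MSB is 1 ⇒ negative)
Invert: 0010110101, add 1 → 0010110110 = 182, so the value is -182.
(Equivalently: 842 - 2^10 = 842 - 1024 = -182.)

-182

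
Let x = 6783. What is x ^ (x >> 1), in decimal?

5952

x = 1101001111111 = 6783
x>>1 = 0110100111111
XOR  = 1011101000000 = 5952
(x ^ (x >> 1) gives the standard binary-reflected Gray code of x.)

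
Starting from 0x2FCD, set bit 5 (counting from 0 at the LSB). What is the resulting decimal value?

12269

x = 10111111001101
bit 5 is currently 0; set it via x | (1 << 5) = x | 32
→ 10111111101101 = 12269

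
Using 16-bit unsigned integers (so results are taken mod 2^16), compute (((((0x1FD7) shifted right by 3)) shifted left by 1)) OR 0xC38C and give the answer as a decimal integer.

0x1FD7 = 0001111111010111
→ shifted right by 3 → 0000001111111010 = 1018
→ shifted left by 1 (mod 2^16) → 0000011111110100 = 2036
0xC38C = 1100001110001100
→ OR → 1100011111111100 = 51196

51196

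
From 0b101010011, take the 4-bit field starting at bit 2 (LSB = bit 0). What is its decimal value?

v = 101010011
Shift right by 2: 1010100
Mask low 4 bits: 0100 = 4

4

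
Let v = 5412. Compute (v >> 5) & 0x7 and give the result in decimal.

1

v = 1010100100100
Shift right by 5: 10101001
Mask low 3 bits: 001 = 1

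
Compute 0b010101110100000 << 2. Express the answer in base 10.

44672

x = 0010101110100000
shift left by 2 → 1010111010000000 = 44672
(equivalently, 11168 × 2^2 = 11168 × 4)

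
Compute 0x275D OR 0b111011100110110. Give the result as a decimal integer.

0x275D = 010011101011101
b = 111011100110110
 OR → 111011101111111 = 30591

30591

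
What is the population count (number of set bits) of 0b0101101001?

5

n = 101101001
Count the 1s: 1 + 1 + 1 + 1 + 1 = 5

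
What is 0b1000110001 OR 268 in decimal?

a = 1000110001
268 = 0100001100
 OR → 1100111101 = 829

829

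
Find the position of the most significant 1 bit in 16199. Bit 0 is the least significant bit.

13

16199 = 11111101000111
The topmost 1 is at position 13 (since 2^13 = 8192 ≤ 16199 < 16384).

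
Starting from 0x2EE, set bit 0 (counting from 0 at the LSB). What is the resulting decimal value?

x = 00001011101110
bit 0 is currently 0; set it via x | (1 << 0) = x | 1
→ 00001011101111 = 751

751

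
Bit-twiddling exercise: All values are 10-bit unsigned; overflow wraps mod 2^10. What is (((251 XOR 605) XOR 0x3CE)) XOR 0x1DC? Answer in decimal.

180

251 = 0011111011
605 = 1001011101
→ XOR → 1010100110 = 678
0x3CE = 1111001110
→ XOR → 0101101000 = 360
0x1DC = 0111011100
→ XOR → 0010110100 = 180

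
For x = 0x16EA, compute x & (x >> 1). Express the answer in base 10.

608

x = 1011011101010 = 5866
x>>1 = 0101101110101
AND  = 0001001100000 = 608
(x & (x >> 1) has a 1 wherever x has two consecutive 1 bits.)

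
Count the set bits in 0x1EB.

7

0x1EB = 111101011
Count the 1s: 1 + 1 + 1 + 1 + 1 + 1 + 1 = 7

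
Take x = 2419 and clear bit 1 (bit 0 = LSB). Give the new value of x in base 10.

x = 100101110011
bit 1 is currently 1; clear it via x & ~(1 << 1) = x & ~2
→ 100101110001 = 2417

2417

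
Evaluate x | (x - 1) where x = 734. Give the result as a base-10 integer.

735

x = 1011011110 = 734
x - 1 = 1011011101
OR    = 1011011111 = 735
(x | (x - 1) sets all bits below the lowest set bit.)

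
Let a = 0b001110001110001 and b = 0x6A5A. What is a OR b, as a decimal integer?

a = 001110001110001
0x6A5A = 110101001011010
 OR → 111111001111011 = 32379

32379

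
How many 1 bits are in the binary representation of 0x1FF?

9

0x1FF = 111111111
Count the 1s: 1 + 1 + 1 + 1 + 1 + 1 + 1 + 1 + 1 = 9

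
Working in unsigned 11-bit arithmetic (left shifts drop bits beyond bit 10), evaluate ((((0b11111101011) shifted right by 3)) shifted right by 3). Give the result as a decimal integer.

31

0b11111101011 = 11111101011
→ shifted right by 3 → 00011111101 = 253
→ shifted right by 3 → 00000011111 = 31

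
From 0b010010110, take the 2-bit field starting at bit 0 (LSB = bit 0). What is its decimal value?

2

v = 010010110
Shift right by 0: 010010110
Mask low 2 bits: 10 = 2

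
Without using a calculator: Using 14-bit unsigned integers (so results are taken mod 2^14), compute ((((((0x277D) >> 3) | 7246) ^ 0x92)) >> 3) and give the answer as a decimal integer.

0x277D = 10011101111101
→ >> 3 → 00010011101111 = 1263
7246 = 01110001001110
→ | → 01110011101111 = 7407
0x92 = 00000010010010
→ ^ → 01110001111101 = 7293
→ >> 3 → 00001110001111 = 911

911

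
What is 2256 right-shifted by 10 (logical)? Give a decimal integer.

2

2256 = 100011010000
shift right by 10 → 000000000010 = 2
(equivalently, floor(2256 / 1024))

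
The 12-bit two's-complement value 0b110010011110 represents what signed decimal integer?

-866

pattern = 110010011110 (MSB is 1 ⇒ negative)
Invert: 001101100001, add 1 → 001101100010 = 866, so the value is -866.
(Equivalently: 3230 - 2^12 = 3230 - 4096 = -866.)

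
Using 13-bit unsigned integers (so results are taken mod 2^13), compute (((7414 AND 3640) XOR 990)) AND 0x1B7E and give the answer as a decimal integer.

2926

7414 = 1110011110110
3640 = 0111000111000
→ AND → 0110000110000 = 3120
990 = 0001111011110
→ XOR → 0111111101110 = 4078
0x1B7E = 1101101111110
→ AND → 0101101101110 = 2926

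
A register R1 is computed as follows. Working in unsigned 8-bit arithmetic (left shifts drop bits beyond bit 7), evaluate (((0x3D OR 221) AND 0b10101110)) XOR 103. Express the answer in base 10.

0x3D = 00111101
221 = 11011101
→ OR → 11111101 = 253
0b10101110 = 10101110
→ AND → 10101100 = 172
103 = 01100111
→ XOR → 11001011 = 203

203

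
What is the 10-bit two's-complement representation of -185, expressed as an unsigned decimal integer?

839

185 in 10 bits: 0010111001
Invert: 1101000110
Add 1:  1101000111 = 839
(Check: 2^10 - 185 = 1024 - 185 = 839.)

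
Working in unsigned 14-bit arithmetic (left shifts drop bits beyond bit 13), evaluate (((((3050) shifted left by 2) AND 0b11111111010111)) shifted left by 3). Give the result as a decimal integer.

15360

3050 = 00101111101010
→ shifted left by 2 (mod 2^14) → 10111110101000 = 12200
0b11111111010111 = 11111111010111
→ AND → 10111110000000 = 12160
→ shifted left by 3 (mod 2^14) → 11110000000000 = 15360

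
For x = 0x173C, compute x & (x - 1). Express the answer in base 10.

x = 1011100111100 = 5948
x - 1 = 1011100111011
AND   = 1011100111000 = 5944
(x & (x - 1) clears the lowest set bit of x.)

5944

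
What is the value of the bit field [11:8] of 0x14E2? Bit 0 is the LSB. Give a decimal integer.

v = 1010011100010
Shift right by 8: 10100
Mask low 4 bits: 0100 = 4

4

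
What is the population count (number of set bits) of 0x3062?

5

0x3062 = 11000001100010
Count the 1s: 1 + 1 + 1 + 1 + 1 = 5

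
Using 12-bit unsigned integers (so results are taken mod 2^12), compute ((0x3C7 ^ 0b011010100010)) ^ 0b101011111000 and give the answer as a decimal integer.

3997

0x3C7 = 001111000111
0b011010100010 = 011010100010
→ ^ → 010101100101 = 1381
0b101011111000 = 101011111000
→ ^ → 111110011101 = 3997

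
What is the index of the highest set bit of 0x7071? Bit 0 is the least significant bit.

14

0x7071 = 111000001110001
The topmost 1 is at position 14 (since 2^14 = 16384 ≤ 28785 < 32768).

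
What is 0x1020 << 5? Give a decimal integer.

132096

0x1020 = 000001000000100000
shift left by 5 → 100000010000000000 = 132096
(equivalently, 4128 × 2^5 = 4128 × 32)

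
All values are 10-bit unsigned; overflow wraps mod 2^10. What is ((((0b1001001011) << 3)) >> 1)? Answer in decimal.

0b1001001011 = 1001001011
→ << 3 (mod 2^10) → 1001011000 = 600
→ >> 1 → 0100101100 = 300

300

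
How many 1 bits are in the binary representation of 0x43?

0x43 = 1000011
Count the 1s: 1 + 1 + 1 = 3

3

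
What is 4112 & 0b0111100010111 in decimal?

4112 = 1000000010000
b = 0111100010111
AND → 0000000010000 = 16

16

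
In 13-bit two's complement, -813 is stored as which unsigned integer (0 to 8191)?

813 in 13 bits: 0001100101101
Invert: 1110011010010
Add 1:  1110011010011 = 7379
(Check: 2^13 - 813 = 8192 - 813 = 7379.)

7379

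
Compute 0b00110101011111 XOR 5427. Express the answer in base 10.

a = 0110101011111
5427 = 1010100110011
XOR → 1100001101100 = 6252

6252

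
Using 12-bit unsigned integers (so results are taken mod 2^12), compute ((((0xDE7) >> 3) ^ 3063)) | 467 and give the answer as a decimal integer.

3035

0xDE7 = 110111100111
→ >> 3 → 000110111100 = 444
3063 = 101111110111
→ ^ → 101001001011 = 2635
467 = 000111010011
→ | → 101111011011 = 3035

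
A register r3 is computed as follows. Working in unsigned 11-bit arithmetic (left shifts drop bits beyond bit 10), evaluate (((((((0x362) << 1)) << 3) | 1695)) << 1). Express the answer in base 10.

1406

0x362 = 01101100010
→ << 1 (mod 2^11) → 11011000100 = 1732
→ << 3 (mod 2^11) → 11000100000 = 1568
1695 = 11010011111
→ | → 11010111111 = 1727
→ << 1 (mod 2^11) → 10101111110 = 1406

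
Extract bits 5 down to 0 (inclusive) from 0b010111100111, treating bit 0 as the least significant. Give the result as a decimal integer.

v = 010111100111
Shift right by 0: 010111100111
Mask low 6 bits: 100111 = 39

39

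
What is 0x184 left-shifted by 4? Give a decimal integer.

6208

0x184 = 0000110000100
shift left by 4 → 1100001000000 = 6208
(equivalently, 388 × 2^4 = 388 × 16)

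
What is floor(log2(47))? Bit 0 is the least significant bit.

47 = 101111
The topmost 1 is at position 5 (since 2^5 = 32 ≤ 47 < 64).

5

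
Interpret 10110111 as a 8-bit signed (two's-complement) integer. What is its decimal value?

pattern = 10110111 (MSB is 1 ⇒ negative)
Invert: 01001000, add 1 → 01001001 = 73, so the value is -73.
(Equivalently: 183 - 2^8 = 183 - 256 = -73.)

-73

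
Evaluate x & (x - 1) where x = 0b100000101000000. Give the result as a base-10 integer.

x = 100000101000000 = 16704
x - 1 = 100000100111111
AND   = 100000100000000 = 16640
(x & (x - 1) clears the lowest set bit of x.)

16640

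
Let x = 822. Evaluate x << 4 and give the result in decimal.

822 = 00001100110110
shift left by 4 → 11001101100000 = 13152
(equivalently, 822 × 2^4 = 822 × 16)

13152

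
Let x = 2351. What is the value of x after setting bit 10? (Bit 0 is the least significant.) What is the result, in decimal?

3375

x = 100100101111
bit 10 is currently 0; set it via x | (1 << 10) = x | 1024
→ 110100101111 = 3375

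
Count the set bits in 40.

2

40 = 101000
Count the 1s: 1 + 1 = 2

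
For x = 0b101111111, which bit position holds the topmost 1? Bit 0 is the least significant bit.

8

0b101111111 = 101111111
The topmost 1 is at position 8 (since 2^8 = 256 ≤ 383 < 512).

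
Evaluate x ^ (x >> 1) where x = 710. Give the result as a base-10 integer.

933

x = 1011000110 = 710
x>>1 = 0101100011
XOR  = 1110100101 = 933
(x ^ (x >> 1) gives the standard binary-reflected Gray code of x.)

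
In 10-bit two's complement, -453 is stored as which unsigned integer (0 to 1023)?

571

453 in 10 bits: 0111000101
Invert: 1000111010
Add 1:  1000111011 = 571
(Check: 2^10 - 453 = 1024 - 453 = 571.)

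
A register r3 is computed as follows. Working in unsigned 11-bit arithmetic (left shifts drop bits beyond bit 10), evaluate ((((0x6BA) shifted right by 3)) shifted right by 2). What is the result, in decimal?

0x6BA = 11010111010
→ shifted right by 3 → 00011010111 = 215
→ shifted right by 2 → 00000110101 = 53

53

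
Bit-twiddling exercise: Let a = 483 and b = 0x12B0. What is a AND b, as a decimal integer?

483 = 0000111100011
0x12B0 = 1001010110000
AND → 0000010100000 = 160

160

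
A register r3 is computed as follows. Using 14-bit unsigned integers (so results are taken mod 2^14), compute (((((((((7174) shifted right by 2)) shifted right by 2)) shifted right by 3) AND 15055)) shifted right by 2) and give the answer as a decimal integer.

7174 = 01110000000110
→ shifted right by 2 → 00011100000001 = 1793
→ shifted right by 2 → 00000111000000 = 448
→ shifted right by 3 → 00000000111000 = 56
15055 = 11101011001111
→ AND → 00000000001000 = 8
→ shifted right by 2 → 00000000000010 = 2

2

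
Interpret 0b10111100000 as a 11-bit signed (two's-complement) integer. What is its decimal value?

pattern = 10111100000 (MSB is 1 ⇒ negative)
Invert: 01000011111, add 1 → 01000100000 = 544, so the value is -544.
(Equivalently: 1504 - 2^11 = 1504 - 2048 = -544.)

-544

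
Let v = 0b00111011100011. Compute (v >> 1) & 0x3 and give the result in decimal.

1

v = 00111011100011
Shift right by 1: 0011101110001
Mask low 2 bits: 01 = 1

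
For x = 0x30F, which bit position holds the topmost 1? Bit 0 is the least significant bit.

9

0x30F = 1100001111
The topmost 1 is at position 9 (since 2^9 = 512 ≤ 783 < 1024).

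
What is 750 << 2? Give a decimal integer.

3000

750 = 001011101110
shift left by 2 → 101110111000 = 3000
(equivalently, 750 × 2^2 = 750 × 4)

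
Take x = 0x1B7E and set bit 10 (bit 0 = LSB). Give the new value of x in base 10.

8062

x = 1101101111110
bit 10 is currently 0; set it via x | (1 << 10) = x | 1024
→ 1111101111110 = 8062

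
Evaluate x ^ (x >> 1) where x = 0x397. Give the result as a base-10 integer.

604

x = 1110010111 = 919
x>>1 = 0111001011
XOR  = 1001011100 = 604
(x ^ (x >> 1) gives the standard binary-reflected Gray code of x.)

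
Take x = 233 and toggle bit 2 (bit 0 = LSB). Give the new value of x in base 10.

x = 11101001
bit 2 is currently 0; toggle it via x ^ (1 << 2) = x ^ 4
→ 11101101 = 237

237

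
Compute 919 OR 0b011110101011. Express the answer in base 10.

1983

919 = 01110010111
b = 11110101011
 OR → 11110111111 = 1983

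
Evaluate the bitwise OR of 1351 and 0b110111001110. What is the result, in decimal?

1351 = 010101000111
b = 110111001110
 OR → 110111001111 = 3535

3535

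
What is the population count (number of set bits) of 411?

411 = 110011011
Count the 1s: 1 + 1 + 1 + 1 + 1 + 1 = 6

6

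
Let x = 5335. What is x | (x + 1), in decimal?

x = 1010011010111 = 5335
x + 1 = 1010011011000
OR    = 1010011011111 = 5343
(x | (x + 1) sets the lowest cleared bit.)

5343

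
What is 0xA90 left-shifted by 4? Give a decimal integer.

43264

0xA90 = 0000101010010000
shift left by 4 → 1010100100000000 = 43264
(equivalently, 2704 × 2^4 = 2704 × 16)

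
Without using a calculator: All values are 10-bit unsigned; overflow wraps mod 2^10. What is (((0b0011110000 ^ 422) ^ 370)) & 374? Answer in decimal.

36

0b0011110000 = 0011110000
422 = 0110100110
→ ^ → 0101010110 = 342
370 = 0101110010
→ ^ → 0000100100 = 36
374 = 0101110110
→ & → 0000100100 = 36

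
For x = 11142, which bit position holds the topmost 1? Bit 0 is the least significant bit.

11142 = 10101110000110
The topmost 1 is at position 13 (since 2^13 = 8192 ≤ 11142 < 16384).

13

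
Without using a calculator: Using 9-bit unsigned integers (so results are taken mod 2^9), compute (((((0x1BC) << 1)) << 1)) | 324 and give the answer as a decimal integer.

0x1BC = 110111100
→ << 1 (mod 2^9) → 101111000 = 376
→ << 1 (mod 2^9) → 011110000 = 240
324 = 101000100
→ | → 111110100 = 500

500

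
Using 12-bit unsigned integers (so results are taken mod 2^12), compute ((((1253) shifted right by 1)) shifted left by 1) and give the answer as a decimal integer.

1253 = 010011100101
→ shifted right by 1 → 001001110010 = 626
→ shifted left by 1 (mod 2^12) → 010011100100 = 1252

1252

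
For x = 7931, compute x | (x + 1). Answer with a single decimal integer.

7935

x = 1111011111011 = 7931
x + 1 = 1111011111100
OR    = 1111011111111 = 7935
(x | (x + 1) sets the lowest cleared bit.)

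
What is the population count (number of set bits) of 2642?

5

2642 = 101001010010
Count the 1s: 1 + 1 + 1 + 1 + 1 = 5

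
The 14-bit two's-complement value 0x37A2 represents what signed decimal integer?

-2142

pattern = 11011110100010 (MSB is 1 ⇒ negative)
Invert: 00100001011101, add 1 → 00100001011110 = 2142, so the value is -2142.
(Equivalently: 14242 - 2^14 = 14242 - 16384 = -2142.)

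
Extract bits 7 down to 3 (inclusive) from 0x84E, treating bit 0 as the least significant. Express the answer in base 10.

v = 100001001110
Shift right by 3: 100001001
Mask low 5 bits: 01001 = 9

9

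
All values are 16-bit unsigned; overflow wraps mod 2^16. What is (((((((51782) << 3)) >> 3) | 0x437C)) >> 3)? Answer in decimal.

51782 = 1100101001000110
→ << 3 (mod 2^16) → 0101001000110000 = 21040
→ >> 3 → 0000101001000110 = 2630
0x437C = 0100001101111100
→ | → 0100101101111110 = 19326
→ >> 3 → 0000100101101111 = 2415

2415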